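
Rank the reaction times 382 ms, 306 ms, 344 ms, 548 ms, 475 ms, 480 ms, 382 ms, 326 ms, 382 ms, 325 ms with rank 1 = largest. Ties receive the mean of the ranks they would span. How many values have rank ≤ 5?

6

Sorted (descending): 548, 480, 475, 382, 382, 382, 344, 326, 325, 306
The 3 values of 382 occupy positions 4–6 → average rank 5.
Ranks ≤ 5: {1, 2, 3, 5, 5, 5} → 6 values.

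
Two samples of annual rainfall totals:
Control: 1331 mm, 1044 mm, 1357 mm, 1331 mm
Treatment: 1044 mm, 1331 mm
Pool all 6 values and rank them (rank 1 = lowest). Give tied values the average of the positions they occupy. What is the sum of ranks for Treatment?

5.5

Sorted (ascending): 1044, 1044, 1331, 1331, 1331, 1357
The 2 values of 1044 occupy positions 1–2 → average rank (1+2)/2 = 1.5.
The 3 values of 1331 occupy positions 3–5 → average rank 4.
Treatment values → pooled ranks: 1044→1.5, 1331→4
Rank sum = 1.5 + 4 = 5.5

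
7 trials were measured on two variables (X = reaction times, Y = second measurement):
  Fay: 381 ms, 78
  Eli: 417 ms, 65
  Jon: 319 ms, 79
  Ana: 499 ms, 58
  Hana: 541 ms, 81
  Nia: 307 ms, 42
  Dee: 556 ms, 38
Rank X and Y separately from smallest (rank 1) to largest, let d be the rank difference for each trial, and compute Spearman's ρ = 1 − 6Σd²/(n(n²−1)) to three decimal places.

Ranks of variable 1: 3, 4, 2, 5, 6, 1, 7
Ranks of variable 2: 5, 4, 6, 3, 7, 2, 1
d = r₁ − r₂: -2, 0, -4, 2, -1, -1, 6
d²: 4, 0, 16, 4, 1, 1, 36; Σd² = 62
ρ = 1 − 6·62/(7·48) = 1 − 372/336 = -0.107

-0.107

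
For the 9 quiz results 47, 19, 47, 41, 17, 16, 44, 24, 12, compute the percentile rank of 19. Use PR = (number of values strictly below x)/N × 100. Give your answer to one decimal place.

N = 9.
Strictly below 19: 3. Equal to 19: 1.
PR = 3/9 × 100 = 33.3

33.3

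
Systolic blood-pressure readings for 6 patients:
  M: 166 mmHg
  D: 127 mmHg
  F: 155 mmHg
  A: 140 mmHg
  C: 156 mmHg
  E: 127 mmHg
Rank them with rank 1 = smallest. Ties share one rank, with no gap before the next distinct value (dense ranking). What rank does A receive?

2

Sorted (ascending): 127, 127, 140, 155, 156, 166
The 2 values of 127 share dense rank 1.
Remaining distinct values take the next consecutive integers.
A has value 140 mmHg → rank 2.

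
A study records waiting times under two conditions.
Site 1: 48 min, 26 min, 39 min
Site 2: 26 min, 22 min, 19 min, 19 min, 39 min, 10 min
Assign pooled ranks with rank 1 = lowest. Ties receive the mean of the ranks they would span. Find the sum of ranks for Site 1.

22

Sorted (ascending): 10, 19, 19, 22, 26, 26, 39, 39, 48
The 2 values of 19 occupy positions 2–3 → average rank (2+3)/2 = 2.5.
The 2 values of 26 occupy positions 5–6 → average rank (5+6)/2 = 5.5.
The 2 values of 39 occupy positions 7–8 → average rank (7+8)/2 = 7.5.
Site 1 values → pooled ranks: 48→9, 26→5.5, 39→7.5
Rank sum = 9 + 5.5 + 7.5 = 22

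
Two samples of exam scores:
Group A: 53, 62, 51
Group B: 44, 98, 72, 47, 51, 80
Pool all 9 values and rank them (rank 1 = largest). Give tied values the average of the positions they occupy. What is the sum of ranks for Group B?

Sorted (descending): 98, 80, 72, 62, 53, 51, 51, 47, 44
The 2 values of 51 occupy positions 6–7 → average rank (6+7)/2 = 6.5.
Group B values → pooled ranks: 44→9, 98→1, 72→3, 47→8, 51→6.5, 80→2
Rank sum = 9 + 1 + 3 + 8 + 6.5 + 2 = 29.5

29.5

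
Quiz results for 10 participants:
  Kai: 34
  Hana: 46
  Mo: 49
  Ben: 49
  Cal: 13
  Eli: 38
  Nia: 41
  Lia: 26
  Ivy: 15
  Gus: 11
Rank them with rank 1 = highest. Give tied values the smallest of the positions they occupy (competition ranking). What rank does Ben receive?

1

Sorted (descending): 49, 49, 46, 41, 38, 34, 26, 15, 13, 11
The 2 values of 49 occupy positions 1–2 → each gets rank 1.
Ben has value 49 → rank 1.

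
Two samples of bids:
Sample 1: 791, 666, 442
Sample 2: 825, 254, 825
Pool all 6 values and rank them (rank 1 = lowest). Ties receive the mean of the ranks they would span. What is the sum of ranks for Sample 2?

12

Sorted (ascending): 254, 442, 666, 791, 825, 825
The 2 values of 825 occupy positions 5–6 → average rank (5+6)/2 = 5.5.
Sample 2 values → pooled ranks: 825→5.5, 254→1, 825→5.5
Rank sum = 5.5 + 1 + 5.5 = 12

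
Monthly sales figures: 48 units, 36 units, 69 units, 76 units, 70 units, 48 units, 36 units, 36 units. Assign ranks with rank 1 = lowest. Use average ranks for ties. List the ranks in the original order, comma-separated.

4.5, 2, 6, 8, 7, 4.5, 2, 2

Sorted (ascending): 36, 36, 36, 48, 48, 69, 70, 76
The 3 values of 36 occupy positions 1–3 → average rank 2.
The 2 values of 48 occupy positions 4–5 → average rank (4+5)/2 = 4.5.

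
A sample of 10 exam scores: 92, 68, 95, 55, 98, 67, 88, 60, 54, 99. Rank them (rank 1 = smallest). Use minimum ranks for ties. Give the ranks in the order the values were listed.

7, 5, 8, 2, 9, 4, 6, 3, 1, 10

Sorted (ascending): 54, 55, 60, 67, 68, 88, 92, 95, 98, 99
No ties — each value takes its position as its rank.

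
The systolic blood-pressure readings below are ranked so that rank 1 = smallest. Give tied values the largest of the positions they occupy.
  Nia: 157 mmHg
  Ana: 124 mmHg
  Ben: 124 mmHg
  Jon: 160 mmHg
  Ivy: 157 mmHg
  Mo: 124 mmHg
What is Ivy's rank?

5

Sorted (ascending): 124, 124, 124, 157, 157, 160
The 3 values of 124 occupy positions 1–3 → each gets rank 3.
The 2 values of 157 occupy positions 4–5 → each gets rank 5.
Ivy has value 157 mmHg → rank 5.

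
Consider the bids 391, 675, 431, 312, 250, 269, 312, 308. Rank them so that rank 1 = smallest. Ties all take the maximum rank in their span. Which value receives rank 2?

Sorted (ascending): 250, 269, 308, 312, 312, 391, 431, 675
The 2 values of 312 occupy positions 4–5 → each gets rank 5.
Rank 2 → value 269.

269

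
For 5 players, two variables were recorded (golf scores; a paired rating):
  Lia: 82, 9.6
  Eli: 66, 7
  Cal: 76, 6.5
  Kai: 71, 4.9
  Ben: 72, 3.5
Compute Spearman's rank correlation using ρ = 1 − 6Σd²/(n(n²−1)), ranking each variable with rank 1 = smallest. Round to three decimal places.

0.300

Ranks of variable 1: 5, 1, 4, 2, 3
Ranks of variable 2: 5, 4, 3, 2, 1
d = r₁ − r₂: 0, -3, 1, 0, 2
d²: 0, 9, 1, 0, 4; Σd² = 14
ρ = 1 − 6·14/(5·24) = 1 − 84/120 = 0.300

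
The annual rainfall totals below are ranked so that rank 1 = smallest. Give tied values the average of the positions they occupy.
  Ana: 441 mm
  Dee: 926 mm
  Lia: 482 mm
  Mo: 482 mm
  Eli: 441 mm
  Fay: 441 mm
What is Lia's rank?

Sorted (ascending): 441, 441, 441, 482, 482, 926
The 3 values of 441 occupy positions 1–3 → average rank 2.
The 2 values of 482 occupy positions 4–5 → average rank (4+5)/2 = 4.5.
Lia has value 482 mm → rank 4.5.

4.5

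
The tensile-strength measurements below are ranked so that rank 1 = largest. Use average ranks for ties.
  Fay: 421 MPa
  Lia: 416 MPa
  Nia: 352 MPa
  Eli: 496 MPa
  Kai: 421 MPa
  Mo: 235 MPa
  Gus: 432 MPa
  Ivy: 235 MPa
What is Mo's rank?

7.5

Sorted (descending): 496, 432, 421, 421, 416, 352, 235, 235
The 2 values of 421 occupy positions 3–4 → average rank (3+4)/2 = 3.5.
The 2 values of 235 occupy positions 7–8 → average rank (7+8)/2 = 7.5.
Mo has value 235 MPa → rank 7.5.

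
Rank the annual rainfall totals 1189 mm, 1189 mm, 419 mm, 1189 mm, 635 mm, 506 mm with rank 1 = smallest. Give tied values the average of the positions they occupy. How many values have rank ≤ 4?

3

Sorted (ascending): 419, 506, 635, 1189, 1189, 1189
The 3 values of 1189 occupy positions 4–6 → average rank 5.
Ranks ≤ 4: {1, 2, 3} → 3 values.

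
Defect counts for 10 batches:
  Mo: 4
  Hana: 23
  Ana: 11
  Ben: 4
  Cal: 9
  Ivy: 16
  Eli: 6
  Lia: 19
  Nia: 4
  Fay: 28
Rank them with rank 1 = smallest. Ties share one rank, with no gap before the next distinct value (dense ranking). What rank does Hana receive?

7

Sorted (ascending): 4, 4, 4, 6, 9, 11, 16, 19, 23, 28
The 3 values of 4 share dense rank 1.
Remaining distinct values take the next consecutive integers.
Hana has value 23 → rank 7.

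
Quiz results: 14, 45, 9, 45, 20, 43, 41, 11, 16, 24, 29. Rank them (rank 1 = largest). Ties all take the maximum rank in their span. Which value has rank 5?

29

Sorted (descending): 45, 45, 43, 41, 29, 24, 20, 16, 14, 11, 9
The 2 values of 45 occupy positions 1–2 → each gets rank 2.
Rank 5 → value 29.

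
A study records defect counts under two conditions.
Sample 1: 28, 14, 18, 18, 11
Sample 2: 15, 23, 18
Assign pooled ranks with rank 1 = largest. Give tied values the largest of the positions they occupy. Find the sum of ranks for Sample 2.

13

Sorted (descending): 28, 23, 18, 18, 18, 15, 14, 11
The 3 values of 18 occupy positions 3–5 → each gets rank 5.
Sample 2 values → pooled ranks: 15→6, 23→2, 18→5
Rank sum = 6 + 2 + 5 = 13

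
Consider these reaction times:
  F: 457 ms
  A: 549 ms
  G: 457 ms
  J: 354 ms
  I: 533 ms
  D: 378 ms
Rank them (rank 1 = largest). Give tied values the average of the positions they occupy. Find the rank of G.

Sorted (descending): 549, 533, 457, 457, 378, 354
The 2 values of 457 occupy positions 3–4 → average rank (3+4)/2 = 3.5.
G has value 457 ms → rank 3.5.

3.5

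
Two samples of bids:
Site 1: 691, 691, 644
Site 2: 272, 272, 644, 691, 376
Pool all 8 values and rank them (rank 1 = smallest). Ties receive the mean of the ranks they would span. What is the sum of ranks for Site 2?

17.5

Sorted (ascending): 272, 272, 376, 644, 644, 691, 691, 691
The 2 values of 272 occupy positions 1–2 → average rank (1+2)/2 = 1.5.
The 2 values of 644 occupy positions 4–5 → average rank (4+5)/2 = 4.5.
The 3 values of 691 occupy positions 6–8 → average rank 7.
Site 2 values → pooled ranks: 272→1.5, 272→1.5, 644→4.5, 691→7, 376→3
Rank sum = 1.5 + 1.5 + 4.5 + 7 + 3 = 17.5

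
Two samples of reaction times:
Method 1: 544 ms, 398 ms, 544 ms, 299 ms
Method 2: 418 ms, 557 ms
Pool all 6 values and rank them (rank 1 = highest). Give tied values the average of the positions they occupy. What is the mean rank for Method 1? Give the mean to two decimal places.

4.00

Sorted (descending): 557, 544, 544, 418, 398, 299
The 2 values of 544 occupy positions 2–3 → average rank (2+3)/2 = 2.5.
Method 1 values → pooled ranks: 544→2.5, 398→5, 544→2.5, 299→6
Mean rank = (2.5 + 5 + 2.5 + 6) / 4 = 4.00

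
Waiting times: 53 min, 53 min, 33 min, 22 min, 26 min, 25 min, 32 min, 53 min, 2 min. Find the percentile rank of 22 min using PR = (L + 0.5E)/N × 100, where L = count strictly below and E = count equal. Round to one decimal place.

16.7

N = 9.
Strictly below 22: 1. Equal to 22: 1.
PR = (1 + 0.5·1)/9 × 100 = 16.7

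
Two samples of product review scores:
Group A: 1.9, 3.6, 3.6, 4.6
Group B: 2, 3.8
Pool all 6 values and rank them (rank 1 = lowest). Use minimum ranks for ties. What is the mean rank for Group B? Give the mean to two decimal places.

Sorted (ascending): 1.9, 2, 3.6, 3.6, 3.8, 4.6
The 2 values of 3.6 occupy positions 3–4 → each gets rank 3.
Group B values → pooled ranks: 2→2, 3.8→5
Mean rank = (2 + 5) / 2 = 3.50

3.50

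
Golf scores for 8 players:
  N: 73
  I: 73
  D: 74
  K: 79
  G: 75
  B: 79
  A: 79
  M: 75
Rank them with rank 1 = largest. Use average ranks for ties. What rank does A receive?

Sorted (descending): 79, 79, 79, 75, 75, 74, 73, 73
The 3 values of 79 occupy positions 1–3 → average rank 2.
The 2 values of 75 occupy positions 4–5 → average rank (4+5)/2 = 4.5.
The 2 values of 73 occupy positions 7–8 → average rank (7+8)/2 = 7.5.
A has value 79 → rank 2.

2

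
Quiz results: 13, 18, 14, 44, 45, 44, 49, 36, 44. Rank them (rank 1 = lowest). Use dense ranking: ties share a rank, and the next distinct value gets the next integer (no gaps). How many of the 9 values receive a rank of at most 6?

8

Sorted (ascending): 13, 14, 18, 36, 44, 44, 44, 45, 49
The 3 values of 44 share dense rank 5.
Remaining distinct values take the next consecutive integers.
Ranks ≤ 6: {1, 2, 3, 4, 5, 5, 5, 6} → 8 values.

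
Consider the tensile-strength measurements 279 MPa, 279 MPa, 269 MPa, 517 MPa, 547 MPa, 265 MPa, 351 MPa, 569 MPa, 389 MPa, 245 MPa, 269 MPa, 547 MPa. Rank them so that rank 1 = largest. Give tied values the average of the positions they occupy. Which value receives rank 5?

Sorted (descending): 569, 547, 547, 517, 389, 351, 279, 279, 269, 269, 265, 245
The 2 values of 547 occupy positions 2–3 → average rank (2+3)/2 = 2.5.
The 2 values of 279 occupy positions 7–8 → average rank (7+8)/2 = 7.5.
The 2 values of 269 occupy positions 9–10 → average rank (9+10)/2 = 9.5.
Rank 5 → value 389.

389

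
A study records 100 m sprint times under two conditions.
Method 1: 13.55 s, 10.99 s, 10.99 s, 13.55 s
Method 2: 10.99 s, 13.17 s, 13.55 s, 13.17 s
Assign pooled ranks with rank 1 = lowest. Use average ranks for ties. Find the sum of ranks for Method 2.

Sorted (ascending): 10.99, 10.99, 10.99, 13.17, 13.17, 13.55, 13.55, 13.55
The 3 values of 10.99 occupy positions 1–3 → average rank 2.
The 2 values of 13.17 occupy positions 4–5 → average rank (4+5)/2 = 4.5.
The 3 values of 13.55 occupy positions 6–8 → average rank 7.
Method 2 values → pooled ranks: 10.99→2, 13.17→4.5, 13.55→7, 13.17→4.5
Rank sum = 2 + 4.5 + 7 + 4.5 = 18

18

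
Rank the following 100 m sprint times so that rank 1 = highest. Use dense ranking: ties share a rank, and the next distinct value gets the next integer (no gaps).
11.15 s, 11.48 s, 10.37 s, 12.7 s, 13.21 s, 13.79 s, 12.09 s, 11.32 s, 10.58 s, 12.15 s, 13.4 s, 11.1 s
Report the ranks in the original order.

9, 7, 12, 4, 3, 1, 6, 8, 11, 5, 2, 10

Sorted (descending): 13.79, 13.4, 13.21, 12.7, 12.15, 12.09, 11.48, 11.32, 11.15, 11.1, 10.58, 10.37
No ties — each value takes its position as its rank.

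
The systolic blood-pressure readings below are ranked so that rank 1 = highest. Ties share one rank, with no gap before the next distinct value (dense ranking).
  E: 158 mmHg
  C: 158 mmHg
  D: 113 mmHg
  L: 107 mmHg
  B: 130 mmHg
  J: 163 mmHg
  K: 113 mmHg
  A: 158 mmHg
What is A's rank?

2

Sorted (descending): 163, 158, 158, 158, 130, 113, 113, 107
The 3 values of 158 share dense rank 2.
The 2 values of 113 share dense rank 4.
Remaining distinct values take the next consecutive integers.
A has value 158 mmHg → rank 2.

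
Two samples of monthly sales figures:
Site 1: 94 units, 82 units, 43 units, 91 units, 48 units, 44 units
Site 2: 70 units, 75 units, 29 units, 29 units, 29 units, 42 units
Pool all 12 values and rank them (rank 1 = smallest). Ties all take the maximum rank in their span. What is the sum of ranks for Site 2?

Sorted (ascending): 29, 29, 29, 42, 43, 44, 48, 70, 75, 82, 91, 94
The 3 values of 29 occupy positions 1–3 → each gets rank 3.
Site 2 values → pooled ranks: 70→8, 75→9, 29→3, 29→3, 29→3, 42→4
Rank sum = 8 + 9 + 3 + 3 + 3 + 4 = 30

30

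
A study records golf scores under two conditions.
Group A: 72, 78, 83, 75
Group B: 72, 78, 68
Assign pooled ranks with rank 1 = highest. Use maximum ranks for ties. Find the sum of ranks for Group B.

16

Sorted (descending): 83, 78, 78, 75, 72, 72, 68
The 2 values of 78 occupy positions 2–3 → each gets rank 3.
The 2 values of 72 occupy positions 5–6 → each gets rank 6.
Group B values → pooled ranks: 72→6, 78→3, 68→7
Rank sum = 6 + 3 + 7 = 16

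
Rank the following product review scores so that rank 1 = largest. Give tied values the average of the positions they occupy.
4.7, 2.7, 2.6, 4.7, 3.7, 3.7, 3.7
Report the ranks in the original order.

1.5, 6, 7, 1.5, 4, 4, 4

Sorted (descending): 4.7, 4.7, 3.7, 3.7, 3.7, 2.7, 2.6
The 2 values of 4.7 occupy positions 1–2 → average rank (1+2)/2 = 1.5.
The 3 values of 3.7 occupy positions 3–5 → average rank 4.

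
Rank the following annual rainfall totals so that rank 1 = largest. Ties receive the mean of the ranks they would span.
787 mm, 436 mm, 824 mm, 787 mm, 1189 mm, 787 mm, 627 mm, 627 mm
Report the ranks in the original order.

4, 8, 2, 4, 1, 4, 6.5, 6.5

Sorted (descending): 1189, 824, 787, 787, 787, 627, 627, 436
The 3 values of 787 occupy positions 3–5 → average rank 4.
The 2 values of 627 occupy positions 6–7 → average rank (6+7)/2 = 6.5.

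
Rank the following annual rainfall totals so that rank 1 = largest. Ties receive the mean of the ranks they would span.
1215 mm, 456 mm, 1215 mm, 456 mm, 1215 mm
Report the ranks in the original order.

2, 4.5, 2, 4.5, 2

Sorted (descending): 1215, 1215, 1215, 456, 456
The 3 values of 1215 occupy positions 1–3 → average rank 2.
The 2 values of 456 occupy positions 4–5 → average rank (4+5)/2 = 4.5.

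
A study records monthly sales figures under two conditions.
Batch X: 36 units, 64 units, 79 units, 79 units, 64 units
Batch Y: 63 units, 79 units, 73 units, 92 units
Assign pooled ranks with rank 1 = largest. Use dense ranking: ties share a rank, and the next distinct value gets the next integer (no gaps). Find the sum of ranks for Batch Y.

11

Sorted (descending): 92, 79, 79, 79, 73, 64, 64, 63, 36
The 3 values of 79 share dense rank 2.
The 2 values of 64 share dense rank 4.
Remaining distinct values take the next consecutive integers.
Batch Y values → pooled ranks: 63→5, 79→2, 73→3, 92→1
Rank sum = 5 + 2 + 3 + 1 = 11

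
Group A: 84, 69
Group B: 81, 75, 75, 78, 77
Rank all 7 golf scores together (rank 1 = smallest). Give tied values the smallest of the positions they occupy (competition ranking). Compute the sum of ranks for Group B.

Sorted (ascending): 69, 75, 75, 77, 78, 81, 84
The 2 values of 75 occupy positions 2–3 → each gets rank 2.
Group B values → pooled ranks: 81→6, 75→2, 75→2, 78→5, 77→4
Rank sum = 6 + 2 + 2 + 5 + 4 = 19

19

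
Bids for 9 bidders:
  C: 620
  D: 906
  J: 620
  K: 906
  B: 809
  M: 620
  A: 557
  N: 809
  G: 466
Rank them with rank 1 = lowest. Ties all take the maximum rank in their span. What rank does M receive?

5

Sorted (ascending): 466, 557, 620, 620, 620, 809, 809, 906, 906
The 3 values of 620 occupy positions 3–5 → each gets rank 5.
The 2 values of 809 occupy positions 6–7 → each gets rank 7.
The 2 values of 906 occupy positions 8–9 → each gets rank 9.
M has value 620 → rank 5.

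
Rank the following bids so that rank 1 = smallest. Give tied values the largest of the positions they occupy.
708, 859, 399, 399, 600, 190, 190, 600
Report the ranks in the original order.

Sorted (ascending): 190, 190, 399, 399, 600, 600, 708, 859
The 2 values of 190 occupy positions 1–2 → each gets rank 2.
The 2 values of 399 occupy positions 3–4 → each gets rank 4.
The 2 values of 600 occupy positions 5–6 → each gets rank 6.

7, 8, 4, 4, 6, 2, 2, 6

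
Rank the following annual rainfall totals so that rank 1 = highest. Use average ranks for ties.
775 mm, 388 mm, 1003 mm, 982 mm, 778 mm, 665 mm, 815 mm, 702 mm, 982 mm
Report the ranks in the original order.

6, 9, 1, 2.5, 5, 8, 4, 7, 2.5

Sorted (descending): 1003, 982, 982, 815, 778, 775, 702, 665, 388
The 2 values of 982 occupy positions 2–3 → average rank (2+3)/2 = 2.5.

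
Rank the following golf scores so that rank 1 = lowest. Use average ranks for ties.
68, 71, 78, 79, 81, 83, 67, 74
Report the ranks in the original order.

Sorted (ascending): 67, 68, 71, 74, 78, 79, 81, 83
No ties — each value takes its position as its rank.

2, 3, 5, 6, 7, 8, 1, 4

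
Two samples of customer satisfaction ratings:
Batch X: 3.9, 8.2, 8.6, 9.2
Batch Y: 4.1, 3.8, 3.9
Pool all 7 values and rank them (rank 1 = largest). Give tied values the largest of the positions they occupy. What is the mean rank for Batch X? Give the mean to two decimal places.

Sorted (descending): 9.2, 8.6, 8.2, 4.1, 3.9, 3.9, 3.8
The 2 values of 3.9 occupy positions 5–6 → each gets rank 6.
Batch X values → pooled ranks: 3.9→6, 8.2→3, 8.6→2, 9.2→1
Mean rank = (6 + 3 + 2 + 1) / 4 = 3.00

3.00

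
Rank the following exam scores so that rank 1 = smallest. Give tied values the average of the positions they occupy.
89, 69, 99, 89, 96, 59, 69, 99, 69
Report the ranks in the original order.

Sorted (ascending): 59, 69, 69, 69, 89, 89, 96, 99, 99
The 3 values of 69 occupy positions 2–4 → average rank 3.
The 2 values of 89 occupy positions 5–6 → average rank (5+6)/2 = 5.5.
The 2 values of 99 occupy positions 8–9 → average rank (8+9)/2 = 8.5.

5.5, 3, 8.5, 5.5, 7, 1, 3, 8.5, 3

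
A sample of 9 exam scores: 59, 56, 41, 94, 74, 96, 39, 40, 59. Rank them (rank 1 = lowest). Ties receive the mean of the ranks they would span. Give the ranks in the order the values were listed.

Sorted (ascending): 39, 40, 41, 56, 59, 59, 74, 94, 96
The 2 values of 59 occupy positions 5–6 → average rank (5+6)/2 = 5.5.

5.5, 4, 3, 8, 7, 9, 1, 2, 5.5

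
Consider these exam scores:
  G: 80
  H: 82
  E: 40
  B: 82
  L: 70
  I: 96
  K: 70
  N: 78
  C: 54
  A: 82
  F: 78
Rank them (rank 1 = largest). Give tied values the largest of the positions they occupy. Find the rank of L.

Sorted (descending): 96, 82, 82, 82, 80, 78, 78, 70, 70, 54, 40
The 3 values of 82 occupy positions 2–4 → each gets rank 4.
The 2 values of 78 occupy positions 6–7 → each gets rank 7.
The 2 values of 70 occupy positions 8–9 → each gets rank 9.
L has value 70 → rank 9.

9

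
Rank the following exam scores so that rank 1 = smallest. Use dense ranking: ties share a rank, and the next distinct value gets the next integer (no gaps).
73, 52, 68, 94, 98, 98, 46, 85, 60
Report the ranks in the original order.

5, 2, 4, 7, 8, 8, 1, 6, 3

Sorted (ascending): 46, 52, 60, 68, 73, 85, 94, 98, 98
The 2 values of 98 share dense rank 8.
Remaining distinct values take the next consecutive integers.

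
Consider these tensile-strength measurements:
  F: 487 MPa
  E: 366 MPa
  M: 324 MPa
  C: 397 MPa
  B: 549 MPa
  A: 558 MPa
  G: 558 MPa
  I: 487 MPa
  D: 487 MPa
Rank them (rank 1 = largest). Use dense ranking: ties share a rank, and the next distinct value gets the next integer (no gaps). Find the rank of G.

1

Sorted (descending): 558, 558, 549, 487, 487, 487, 397, 366, 324
The 2 values of 558 share dense rank 1.
The 3 values of 487 share dense rank 3.
Remaining distinct values take the next consecutive integers.
G has value 558 MPa → rank 1.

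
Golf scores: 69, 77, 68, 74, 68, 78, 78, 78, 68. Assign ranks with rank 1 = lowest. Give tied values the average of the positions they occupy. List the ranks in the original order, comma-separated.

4, 6, 2, 5, 2, 8, 8, 8, 2

Sorted (ascending): 68, 68, 68, 69, 74, 77, 78, 78, 78
The 3 values of 68 occupy positions 1–3 → average rank 2.
The 3 values of 78 occupy positions 7–9 → average rank 8.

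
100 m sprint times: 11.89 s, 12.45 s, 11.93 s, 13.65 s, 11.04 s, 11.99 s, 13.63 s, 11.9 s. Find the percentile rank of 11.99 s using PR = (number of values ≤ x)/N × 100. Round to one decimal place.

N = 8.
Strictly below 11.99: 4. Equal to 11.99: 1.
PR = 5/8 × 100 = 62.5

62.5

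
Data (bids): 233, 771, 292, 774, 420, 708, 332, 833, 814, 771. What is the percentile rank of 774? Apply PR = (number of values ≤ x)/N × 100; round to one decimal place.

N = 10.
Strictly below 774: 7. Equal to 774: 1.
PR = 8/10 × 100 = 80.0

80.0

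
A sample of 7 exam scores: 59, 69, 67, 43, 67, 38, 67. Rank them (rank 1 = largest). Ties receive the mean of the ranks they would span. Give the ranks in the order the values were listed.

Sorted (descending): 69, 67, 67, 67, 59, 43, 38
The 3 values of 67 occupy positions 2–4 → average rank 3.

5, 1, 3, 6, 3, 7, 3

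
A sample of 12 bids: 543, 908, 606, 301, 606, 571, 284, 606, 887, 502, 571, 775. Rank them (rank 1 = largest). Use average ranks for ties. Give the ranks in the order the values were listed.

Sorted (descending): 908, 887, 775, 606, 606, 606, 571, 571, 543, 502, 301, 284
The 3 values of 606 occupy positions 4–6 → average rank 5.
The 2 values of 571 occupy positions 7–8 → average rank (7+8)/2 = 7.5.

9, 1, 5, 11, 5, 7.5, 12, 5, 2, 10, 7.5, 3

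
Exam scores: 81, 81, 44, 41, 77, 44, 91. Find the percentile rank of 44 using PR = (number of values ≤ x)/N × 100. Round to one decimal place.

42.9

N = 7.
Strictly below 44: 1. Equal to 44: 2.
PR = 3/7 × 100 = 42.9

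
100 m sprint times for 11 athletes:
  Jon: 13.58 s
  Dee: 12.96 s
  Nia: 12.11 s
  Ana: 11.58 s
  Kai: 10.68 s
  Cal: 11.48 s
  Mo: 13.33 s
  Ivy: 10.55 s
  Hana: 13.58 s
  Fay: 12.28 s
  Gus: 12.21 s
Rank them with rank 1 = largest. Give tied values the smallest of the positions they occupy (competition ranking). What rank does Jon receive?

Sorted (descending): 13.58, 13.58, 13.33, 12.96, 12.28, 12.21, 12.11, 11.58, 11.48, 10.68, 10.55
The 2 values of 13.58 occupy positions 1–2 → each gets rank 1.
Jon has value 13.58 s → rank 1.

1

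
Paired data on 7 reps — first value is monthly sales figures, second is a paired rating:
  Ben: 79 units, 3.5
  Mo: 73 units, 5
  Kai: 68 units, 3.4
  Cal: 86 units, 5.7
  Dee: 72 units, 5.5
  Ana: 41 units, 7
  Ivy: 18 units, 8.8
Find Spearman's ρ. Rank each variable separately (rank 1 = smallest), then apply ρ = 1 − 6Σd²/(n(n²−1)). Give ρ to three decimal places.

Ranks of variable 1: 6, 5, 3, 7, 4, 2, 1
Ranks of variable 2: 2, 3, 1, 5, 4, 6, 7
d = r₁ − r₂: 4, 2, 2, 2, 0, -4, -6
d²: 16, 4, 4, 4, 0, 16, 36; Σd² = 80
ρ = 1 − 6·80/(7·48) = 1 − 480/336 = -0.429

-0.429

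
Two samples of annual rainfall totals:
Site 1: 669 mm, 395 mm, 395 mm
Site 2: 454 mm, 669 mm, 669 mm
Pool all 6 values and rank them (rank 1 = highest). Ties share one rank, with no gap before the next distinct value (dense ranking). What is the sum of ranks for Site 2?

4

Sorted (descending): 669, 669, 669, 454, 395, 395
The 3 values of 669 share dense rank 1.
The 2 values of 395 share dense rank 3.
Remaining distinct values take the next consecutive integers.
Site 2 values → pooled ranks: 454→2, 669→1, 669→1
Rank sum = 2 + 1 + 1 = 4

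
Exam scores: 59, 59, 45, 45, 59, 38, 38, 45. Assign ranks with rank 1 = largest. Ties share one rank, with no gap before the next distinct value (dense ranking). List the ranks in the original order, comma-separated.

1, 1, 2, 2, 1, 3, 3, 2

Sorted (descending): 59, 59, 59, 45, 45, 45, 38, 38
The 3 values of 59 share dense rank 1.
The 3 values of 45 share dense rank 2.
The 2 values of 38 share dense rank 3.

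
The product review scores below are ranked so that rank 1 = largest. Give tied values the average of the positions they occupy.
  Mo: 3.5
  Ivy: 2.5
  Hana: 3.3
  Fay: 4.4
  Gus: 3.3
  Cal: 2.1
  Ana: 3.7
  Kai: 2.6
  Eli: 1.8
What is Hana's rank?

4.5

Sorted (descending): 4.4, 3.7, 3.5, 3.3, 3.3, 2.6, 2.5, 2.1, 1.8
The 2 values of 3.3 occupy positions 4–5 → average rank (4+5)/2 = 4.5.
Hana has value 3.3 → rank 4.5.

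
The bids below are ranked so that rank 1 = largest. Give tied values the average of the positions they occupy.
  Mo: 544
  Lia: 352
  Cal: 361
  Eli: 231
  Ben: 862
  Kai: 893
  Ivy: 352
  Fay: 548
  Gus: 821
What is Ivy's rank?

7.5

Sorted (descending): 893, 862, 821, 548, 544, 361, 352, 352, 231
The 2 values of 352 occupy positions 7–8 → average rank (7+8)/2 = 7.5.
Ivy has value 352 → rank 7.5.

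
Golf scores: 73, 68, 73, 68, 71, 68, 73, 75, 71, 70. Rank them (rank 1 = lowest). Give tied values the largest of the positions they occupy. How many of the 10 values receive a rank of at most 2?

0

Sorted (ascending): 68, 68, 68, 70, 71, 71, 73, 73, 73, 75
The 3 values of 68 occupy positions 1–3 → each gets rank 3.
The 2 values of 71 occupy positions 5–6 → each gets rank 6.
The 3 values of 73 occupy positions 7–9 → each gets rank 9.
Ranks ≤ 2: {} → 0 values.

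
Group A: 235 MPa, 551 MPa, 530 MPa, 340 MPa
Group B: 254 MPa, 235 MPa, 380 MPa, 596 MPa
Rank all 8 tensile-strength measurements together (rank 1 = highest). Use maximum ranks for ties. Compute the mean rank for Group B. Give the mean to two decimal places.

4.75

Sorted (descending): 596, 551, 530, 380, 340, 254, 235, 235
The 2 values of 235 occupy positions 7–8 → each gets rank 8.
Group B values → pooled ranks: 254→6, 235→8, 380→4, 596→1
Mean rank = (6 + 8 + 4 + 1) / 4 = 4.75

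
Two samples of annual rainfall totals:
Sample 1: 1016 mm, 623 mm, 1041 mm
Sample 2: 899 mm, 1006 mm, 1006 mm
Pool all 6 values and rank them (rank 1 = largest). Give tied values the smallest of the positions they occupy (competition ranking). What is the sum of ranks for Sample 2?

Sorted (descending): 1041, 1016, 1006, 1006, 899, 623
The 2 values of 1006 occupy positions 3–4 → each gets rank 3.
Sample 2 values → pooled ranks: 899→5, 1006→3, 1006→3
Rank sum = 5 + 3 + 3 = 11

11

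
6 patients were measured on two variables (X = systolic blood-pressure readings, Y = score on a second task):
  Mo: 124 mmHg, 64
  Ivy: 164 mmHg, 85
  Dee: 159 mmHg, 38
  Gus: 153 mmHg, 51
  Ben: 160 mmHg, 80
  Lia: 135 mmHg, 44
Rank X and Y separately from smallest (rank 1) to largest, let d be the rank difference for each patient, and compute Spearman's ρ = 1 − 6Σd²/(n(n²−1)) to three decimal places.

Ranks of variable 1: 1, 6, 4, 3, 5, 2
Ranks of variable 2: 4, 6, 1, 3, 5, 2
d = r₁ − r₂: -3, 0, 3, 0, 0, 0
d²: 9, 0, 9, 0, 0, 0; Σd² = 18
ρ = 1 − 6·18/(6·35) = 1 − 108/210 = 0.486

0.486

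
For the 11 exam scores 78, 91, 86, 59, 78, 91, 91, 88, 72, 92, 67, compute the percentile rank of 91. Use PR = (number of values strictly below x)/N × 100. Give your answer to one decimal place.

N = 11.
Strictly below 91: 7. Equal to 91: 3.
PR = 7/11 × 100 = 63.6

63.6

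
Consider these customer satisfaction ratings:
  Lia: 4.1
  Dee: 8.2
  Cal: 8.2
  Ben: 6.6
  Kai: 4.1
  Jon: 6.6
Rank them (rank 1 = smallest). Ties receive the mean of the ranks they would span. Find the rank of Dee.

Sorted (ascending): 4.1, 4.1, 6.6, 6.6, 8.2, 8.2
The 2 values of 4.1 occupy positions 1–2 → average rank (1+2)/2 = 1.5.
The 2 values of 6.6 occupy positions 3–4 → average rank (3+4)/2 = 3.5.
The 2 values of 8.2 occupy positions 5–6 → average rank (5+6)/2 = 5.5.
Dee has value 8.2 → rank 5.5.

5.5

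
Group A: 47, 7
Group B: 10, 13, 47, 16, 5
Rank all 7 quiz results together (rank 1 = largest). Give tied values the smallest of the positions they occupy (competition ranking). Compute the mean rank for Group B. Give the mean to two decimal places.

4.00

Sorted (descending): 47, 47, 16, 13, 10, 7, 5
The 2 values of 47 occupy positions 1–2 → each gets rank 1.
Group B values → pooled ranks: 10→5, 13→4, 47→1, 16→3, 5→7
Mean rank = (5 + 4 + 1 + 3 + 7) / 5 = 4.00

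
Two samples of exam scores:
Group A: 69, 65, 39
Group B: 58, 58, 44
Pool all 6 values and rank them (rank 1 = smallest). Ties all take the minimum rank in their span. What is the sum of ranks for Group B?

Sorted (ascending): 39, 44, 58, 58, 65, 69
The 2 values of 58 occupy positions 3–4 → each gets rank 3.
Group B values → pooled ranks: 58→3, 58→3, 44→2
Rank sum = 3 + 3 + 2 = 8

8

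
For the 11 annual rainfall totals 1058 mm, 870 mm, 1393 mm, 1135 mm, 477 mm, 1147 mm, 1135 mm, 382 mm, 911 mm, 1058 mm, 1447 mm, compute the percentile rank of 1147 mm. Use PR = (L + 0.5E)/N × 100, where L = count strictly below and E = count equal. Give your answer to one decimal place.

77.3

N = 11.
Strictly below 1147: 8. Equal to 1147: 1.
PR = (8 + 0.5·1)/11 × 100 = 77.3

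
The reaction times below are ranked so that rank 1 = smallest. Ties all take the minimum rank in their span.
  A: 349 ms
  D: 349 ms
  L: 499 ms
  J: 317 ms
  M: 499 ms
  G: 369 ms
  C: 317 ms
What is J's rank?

Sorted (ascending): 317, 317, 349, 349, 369, 499, 499
The 2 values of 317 occupy positions 1–2 → each gets rank 1.
The 2 values of 349 occupy positions 3–4 → each gets rank 3.
The 2 values of 499 occupy positions 6–7 → each gets rank 6.
J has value 317 ms → rank 1.

1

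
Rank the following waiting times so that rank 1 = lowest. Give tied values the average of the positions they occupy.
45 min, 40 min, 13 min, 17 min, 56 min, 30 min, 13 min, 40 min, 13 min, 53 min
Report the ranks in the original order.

Sorted (ascending): 13, 13, 13, 17, 30, 40, 40, 45, 53, 56
The 3 values of 13 occupy positions 1–3 → average rank 2.
The 2 values of 40 occupy positions 6–7 → average rank (6+7)/2 = 6.5.

8, 6.5, 2, 4, 10, 5, 2, 6.5, 2, 9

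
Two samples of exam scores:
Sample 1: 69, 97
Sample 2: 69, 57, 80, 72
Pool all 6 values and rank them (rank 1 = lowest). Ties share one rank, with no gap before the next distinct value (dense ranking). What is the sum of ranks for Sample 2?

Sorted (ascending): 57, 69, 69, 72, 80, 97
The 2 values of 69 share dense rank 2.
Remaining distinct values take the next consecutive integers.
Sample 2 values → pooled ranks: 69→2, 57→1, 80→4, 72→3
Rank sum = 2 + 1 + 4 + 3 = 10

10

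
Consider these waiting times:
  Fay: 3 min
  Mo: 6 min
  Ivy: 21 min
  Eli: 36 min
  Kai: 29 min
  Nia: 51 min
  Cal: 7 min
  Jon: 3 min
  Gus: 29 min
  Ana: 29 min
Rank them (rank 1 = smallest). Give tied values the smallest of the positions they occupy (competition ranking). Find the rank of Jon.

Sorted (ascending): 3, 3, 6, 7, 21, 29, 29, 29, 36, 51
The 2 values of 3 occupy positions 1–2 → each gets rank 1.
The 3 values of 29 occupy positions 6–8 → each gets rank 6.
Jon has value 3 min → rank 1.

1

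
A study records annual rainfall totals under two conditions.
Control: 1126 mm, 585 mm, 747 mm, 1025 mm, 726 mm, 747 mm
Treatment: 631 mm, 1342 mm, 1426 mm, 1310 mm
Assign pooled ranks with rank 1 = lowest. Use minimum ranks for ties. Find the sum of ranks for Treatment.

29

Sorted (ascending): 585, 631, 726, 747, 747, 1025, 1126, 1310, 1342, 1426
The 2 values of 747 occupy positions 4–5 → each gets rank 4.
Treatment values → pooled ranks: 631→2, 1342→9, 1426→10, 1310→8
Rank sum = 2 + 9 + 10 + 8 = 29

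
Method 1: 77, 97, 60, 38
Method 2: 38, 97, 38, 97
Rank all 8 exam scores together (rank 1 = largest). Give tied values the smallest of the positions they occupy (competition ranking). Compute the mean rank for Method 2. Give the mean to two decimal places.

3.50

Sorted (descending): 97, 97, 97, 77, 60, 38, 38, 38
The 3 values of 97 occupy positions 1–3 → each gets rank 1.
The 3 values of 38 occupy positions 6–8 → each gets rank 6.
Method 2 values → pooled ranks: 38→6, 97→1, 38→6, 97→1
Mean rank = (6 + 1 + 6 + 1) / 4 = 3.50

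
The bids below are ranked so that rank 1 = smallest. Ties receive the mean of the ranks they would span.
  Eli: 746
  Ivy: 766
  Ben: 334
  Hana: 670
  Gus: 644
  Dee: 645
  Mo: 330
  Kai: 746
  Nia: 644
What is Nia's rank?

Sorted (ascending): 330, 334, 644, 644, 645, 670, 746, 746, 766
The 2 values of 644 occupy positions 3–4 → average rank (3+4)/2 = 3.5.
The 2 values of 746 occupy positions 7–8 → average rank (7+8)/2 = 7.5.
Nia has value 644 → rank 3.5.

3.5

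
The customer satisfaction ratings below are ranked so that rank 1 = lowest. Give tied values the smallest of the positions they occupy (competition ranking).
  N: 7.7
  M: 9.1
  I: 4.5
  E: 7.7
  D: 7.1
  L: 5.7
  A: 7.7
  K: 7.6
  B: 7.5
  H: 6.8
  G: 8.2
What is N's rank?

7

Sorted (ascending): 4.5, 5.7, 6.8, 7.1, 7.5, 7.6, 7.7, 7.7, 7.7, 8.2, 9.1
The 3 values of 7.7 occupy positions 7–9 → each gets rank 7.
N has value 7.7 → rank 7.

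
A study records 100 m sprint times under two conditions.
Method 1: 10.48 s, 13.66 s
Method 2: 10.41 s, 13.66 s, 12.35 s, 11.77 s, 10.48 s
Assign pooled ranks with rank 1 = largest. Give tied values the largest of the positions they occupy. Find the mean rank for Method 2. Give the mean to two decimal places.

Sorted (descending): 13.66, 13.66, 12.35, 11.77, 10.48, 10.48, 10.41
The 2 values of 13.66 occupy positions 1–2 → each gets rank 2.
The 2 values of 10.48 occupy positions 5–6 → each gets rank 6.
Method 2 values → pooled ranks: 10.41→7, 13.66→2, 12.35→3, 11.77→4, 10.48→6
Mean rank = (7 + 2 + 3 + 4 + 6) / 5 = 4.40

4.40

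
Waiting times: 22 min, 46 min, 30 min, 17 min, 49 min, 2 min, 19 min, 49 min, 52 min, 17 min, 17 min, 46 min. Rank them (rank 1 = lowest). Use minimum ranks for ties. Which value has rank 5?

Sorted (ascending): 2, 17, 17, 17, 19, 22, 30, 46, 46, 49, 49, 52
The 3 values of 17 occupy positions 2–4 → each gets rank 2.
The 2 values of 46 occupy positions 8–9 → each gets rank 8.
The 2 values of 49 occupy positions 10–11 → each gets rank 10.
Rank 5 → value 19.

19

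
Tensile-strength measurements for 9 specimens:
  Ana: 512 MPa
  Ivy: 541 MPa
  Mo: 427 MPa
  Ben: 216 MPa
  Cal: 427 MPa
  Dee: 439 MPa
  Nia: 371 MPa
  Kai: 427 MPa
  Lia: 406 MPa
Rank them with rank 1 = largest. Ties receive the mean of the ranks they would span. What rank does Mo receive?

Sorted (descending): 541, 512, 439, 427, 427, 427, 406, 371, 216
The 3 values of 427 occupy positions 4–6 → average rank 5.
Mo has value 427 MPa → rank 5.

5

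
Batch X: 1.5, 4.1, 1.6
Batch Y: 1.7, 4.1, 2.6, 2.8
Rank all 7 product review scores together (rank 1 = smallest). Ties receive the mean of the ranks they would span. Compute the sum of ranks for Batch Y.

18.5

Sorted (ascending): 1.5, 1.6, 1.7, 2.6, 2.8, 4.1, 4.1
The 2 values of 4.1 occupy positions 6–7 → average rank (6+7)/2 = 6.5.
Batch Y values → pooled ranks: 1.7→3, 4.1→6.5, 2.6→4, 2.8→5
Rank sum = 3 + 6.5 + 4 + 5 = 18.5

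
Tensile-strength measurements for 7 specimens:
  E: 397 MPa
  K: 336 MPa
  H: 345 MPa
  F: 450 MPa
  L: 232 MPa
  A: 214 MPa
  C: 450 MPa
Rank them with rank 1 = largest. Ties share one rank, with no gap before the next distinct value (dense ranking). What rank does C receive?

1

Sorted (descending): 450, 450, 397, 345, 336, 232, 214
The 2 values of 450 share dense rank 1.
Remaining distinct values take the next consecutive integers.
C has value 450 MPa → rank 1.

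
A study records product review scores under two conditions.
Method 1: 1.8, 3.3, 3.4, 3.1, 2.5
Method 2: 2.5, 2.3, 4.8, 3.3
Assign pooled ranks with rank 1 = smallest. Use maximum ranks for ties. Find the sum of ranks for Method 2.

Sorted (ascending): 1.8, 2.3, 2.5, 2.5, 3.1, 3.3, 3.3, 3.4, 4.8
The 2 values of 2.5 occupy positions 3–4 → each gets rank 4.
The 2 values of 3.3 occupy positions 6–7 → each gets rank 7.
Method 2 values → pooled ranks: 2.5→4, 2.3→2, 4.8→9, 3.3→7
Rank sum = 4 + 2 + 9 + 7 = 22

22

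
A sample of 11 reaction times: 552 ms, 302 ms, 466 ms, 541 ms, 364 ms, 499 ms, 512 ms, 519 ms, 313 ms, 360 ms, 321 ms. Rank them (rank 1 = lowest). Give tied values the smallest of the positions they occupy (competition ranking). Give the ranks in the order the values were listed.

Sorted (ascending): 302, 313, 321, 360, 364, 466, 499, 512, 519, 541, 552
No ties — each value takes its position as its rank.

11, 1, 6, 10, 5, 7, 8, 9, 2, 4, 3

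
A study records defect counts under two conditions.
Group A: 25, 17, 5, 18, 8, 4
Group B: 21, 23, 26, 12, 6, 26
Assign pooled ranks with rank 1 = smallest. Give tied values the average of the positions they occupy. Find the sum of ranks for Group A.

Sorted (ascending): 4, 5, 6, 8, 12, 17, 18, 21, 23, 25, 26, 26
The 2 values of 26 occupy positions 11–12 → average rank (11+12)/2 = 11.5.
Group A values → pooled ranks: 25→10, 17→6, 5→2, 18→7, 8→4, 4→1
Rank sum = 10 + 6 + 2 + 7 + 4 + 1 = 30

30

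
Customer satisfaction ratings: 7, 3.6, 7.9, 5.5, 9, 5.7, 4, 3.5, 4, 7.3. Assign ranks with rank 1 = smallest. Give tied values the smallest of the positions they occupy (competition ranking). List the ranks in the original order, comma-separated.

Sorted (ascending): 3.5, 3.6, 4, 4, 5.5, 5.7, 7, 7.3, 7.9, 9
The 2 values of 4 occupy positions 3–4 → each gets rank 3.

7, 2, 9, 5, 10, 6, 3, 1, 3, 8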